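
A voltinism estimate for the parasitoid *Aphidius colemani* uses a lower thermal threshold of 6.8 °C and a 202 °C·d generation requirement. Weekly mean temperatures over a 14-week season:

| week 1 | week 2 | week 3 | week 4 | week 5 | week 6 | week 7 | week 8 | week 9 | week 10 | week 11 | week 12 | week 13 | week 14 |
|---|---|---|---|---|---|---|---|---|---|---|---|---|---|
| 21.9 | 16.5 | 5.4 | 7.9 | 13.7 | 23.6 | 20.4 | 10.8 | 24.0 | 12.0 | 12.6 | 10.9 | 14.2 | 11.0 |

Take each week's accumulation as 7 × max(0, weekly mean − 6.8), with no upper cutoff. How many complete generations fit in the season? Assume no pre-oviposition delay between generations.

Weekly DD (7 × max(0, T̄ − 6.8)): 105.7, 67.9, 0.0, 7.7, 48.3, 117.6, 95.2, 28.0, 120.4, 36.4, 40.6, 28.7, 51.8, 29.4.
Season total = 777.7 DD.
Complete generations = ⌊777.7 / 202⌋ = 3.

3 generations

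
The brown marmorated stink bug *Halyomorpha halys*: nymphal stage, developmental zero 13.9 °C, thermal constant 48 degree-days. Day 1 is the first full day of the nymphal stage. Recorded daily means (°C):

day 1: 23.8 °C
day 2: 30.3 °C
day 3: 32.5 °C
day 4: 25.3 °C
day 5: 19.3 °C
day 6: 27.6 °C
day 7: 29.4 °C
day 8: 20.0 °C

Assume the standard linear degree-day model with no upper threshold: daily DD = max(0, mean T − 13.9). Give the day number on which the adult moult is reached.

day 4

Daily DD above 13.9 °C: 9.9, 16.4, 18.6, 11.4, 5.4, 13.7, 15.5, 6.1.
Cumulative: 9.9, 26.3, 44.9, 56.3, 61.7, 75.4, 90.9, 97.0.
The total first reaches 48 DD on day 4.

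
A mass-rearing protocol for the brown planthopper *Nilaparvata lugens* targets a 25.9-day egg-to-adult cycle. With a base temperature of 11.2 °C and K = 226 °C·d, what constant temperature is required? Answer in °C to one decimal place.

Required daily accumulation = 226 / 25.9 = 8.726 DD/day.
T = T_base + 8.726 = 11.2 + 8.726 = 19.926 ≈ 19.9 °C.

19.9 °C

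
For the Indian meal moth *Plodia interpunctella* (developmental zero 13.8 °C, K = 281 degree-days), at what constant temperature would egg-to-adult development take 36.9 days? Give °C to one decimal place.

21.4 °C

Required daily accumulation = 281 / 36.9 = 7.615 DD/day.
T = T_base + 7.615 = 13.8 + 7.615 = 21.415 ≈ 21.4 °C.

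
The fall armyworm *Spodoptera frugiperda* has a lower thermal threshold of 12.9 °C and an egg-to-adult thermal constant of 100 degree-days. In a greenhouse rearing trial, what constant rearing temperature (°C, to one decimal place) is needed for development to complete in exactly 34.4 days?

15.8 °C

Required daily accumulation = 100 / 34.4 = 2.907 DD/day.
T = T_base + 2.907 = 12.9 + 2.907 = 15.807 ≈ 15.8 °C.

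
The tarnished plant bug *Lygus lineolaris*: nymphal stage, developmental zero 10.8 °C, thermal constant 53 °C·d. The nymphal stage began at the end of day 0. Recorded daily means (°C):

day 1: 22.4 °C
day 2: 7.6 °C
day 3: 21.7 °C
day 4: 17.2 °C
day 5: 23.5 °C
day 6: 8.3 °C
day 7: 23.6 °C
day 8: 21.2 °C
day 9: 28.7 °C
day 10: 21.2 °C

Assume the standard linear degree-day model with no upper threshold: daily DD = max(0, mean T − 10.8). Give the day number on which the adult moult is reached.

Daily DD above 10.8 °C: 11.6, 0.0, 10.9, 6.4, 12.7, 0.0, 12.8, 10.4, 17.9, 10.4.
Cumulative: 11.6, 11.6, 22.5, 28.9, 41.6, 41.6, 54.4, 64.8, 82.7, 93.1.
The total first reaches 53 DD on day 7.

day 7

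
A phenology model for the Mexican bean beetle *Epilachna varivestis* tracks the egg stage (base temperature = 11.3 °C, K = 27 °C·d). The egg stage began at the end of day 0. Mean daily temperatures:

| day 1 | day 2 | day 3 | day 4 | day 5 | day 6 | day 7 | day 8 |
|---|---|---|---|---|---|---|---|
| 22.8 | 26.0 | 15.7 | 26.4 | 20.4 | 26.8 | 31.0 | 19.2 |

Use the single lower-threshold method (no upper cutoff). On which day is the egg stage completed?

Daily DD above 11.3 °C: 11.5, 14.7, 4.4, 15.1, 9.1, 15.5, 19.7, 7.9.
Cumulative: 11.5, 26.2, 30.6, 45.7, 54.8, 70.3, 90.0, 97.9.
The total first reaches 27 DD on day 3.

day 3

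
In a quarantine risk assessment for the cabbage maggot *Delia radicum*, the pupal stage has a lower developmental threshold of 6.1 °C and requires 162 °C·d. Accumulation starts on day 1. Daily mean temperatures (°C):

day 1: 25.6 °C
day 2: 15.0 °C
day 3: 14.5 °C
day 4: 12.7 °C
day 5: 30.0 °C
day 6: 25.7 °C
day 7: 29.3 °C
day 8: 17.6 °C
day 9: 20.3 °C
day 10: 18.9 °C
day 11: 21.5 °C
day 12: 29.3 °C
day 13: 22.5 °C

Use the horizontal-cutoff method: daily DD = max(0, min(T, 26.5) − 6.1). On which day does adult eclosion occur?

day 12

Daily DD above 6.1 °C (capped at 20.4): 19.5, 8.9, 8.4, 6.6, 20.4, 19.6, 20.4, 11.5, 14.2, 12.8, 15.4, 20.4, 16.4.
Cumulative: 19.5, 28.4, 36.8, 43.4, 63.8, 83.4, 103.8, 115.3, 129.5, 142.3, 157.7, 178.1, 194.5.
The total first reaches 162 DD on day 12.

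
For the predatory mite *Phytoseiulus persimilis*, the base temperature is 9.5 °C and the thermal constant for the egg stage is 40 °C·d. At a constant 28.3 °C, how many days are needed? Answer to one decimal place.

2.1 days

Daily accumulation = 28.3 − 9.5 = 18.8 DD/day.
Duration = 40 / 18.8 = 2.128 ≈ 2.1 days.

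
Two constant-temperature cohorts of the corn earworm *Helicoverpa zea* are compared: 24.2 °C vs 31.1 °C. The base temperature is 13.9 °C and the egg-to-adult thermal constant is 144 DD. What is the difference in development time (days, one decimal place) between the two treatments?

At 24.2 °C: 144 / (24.2 − 13.9) = 144 / 10.3 = 13.981 d.
At 31.1 °C: 144 / (31.1 − 13.9) = 144 / 17.2 = 8.372 d.
Difference = |13.981 − 8.372| = 5.608 ≈ 5.6 days.

5.6 days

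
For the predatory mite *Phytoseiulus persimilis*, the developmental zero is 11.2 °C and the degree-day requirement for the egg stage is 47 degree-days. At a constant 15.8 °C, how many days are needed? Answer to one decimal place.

10.2 days

Daily accumulation = 15.8 − 11.2 = 4.6 DD/day.
Duration = 47 / 4.6 = 10.217 ≈ 10.2 days.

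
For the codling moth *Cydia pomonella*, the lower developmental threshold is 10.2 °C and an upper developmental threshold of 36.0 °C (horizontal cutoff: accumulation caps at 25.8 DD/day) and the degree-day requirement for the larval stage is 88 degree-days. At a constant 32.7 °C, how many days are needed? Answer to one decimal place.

3.9 days

Daily accumulation = 32.7 − 10.2 = 22.5 DD/day.
Duration = 88 / 22.5 = 3.911 ≈ 3.9 days.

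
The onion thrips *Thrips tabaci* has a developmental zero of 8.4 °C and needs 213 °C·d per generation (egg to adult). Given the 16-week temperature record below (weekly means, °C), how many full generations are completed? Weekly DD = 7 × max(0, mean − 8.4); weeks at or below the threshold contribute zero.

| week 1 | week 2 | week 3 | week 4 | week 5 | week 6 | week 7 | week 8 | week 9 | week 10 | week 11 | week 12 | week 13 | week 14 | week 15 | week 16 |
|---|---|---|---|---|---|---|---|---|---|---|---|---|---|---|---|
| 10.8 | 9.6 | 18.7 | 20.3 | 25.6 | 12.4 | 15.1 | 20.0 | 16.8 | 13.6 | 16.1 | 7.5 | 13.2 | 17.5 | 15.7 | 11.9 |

Weekly DD (7 × max(0, T̄ − 8.4)): 16.8, 8.4, 72.1, 83.3, 120.4, 28.0, 46.9, 81.2, 58.8, 36.4, 53.9, 0.0, 33.6, 63.7, 51.1, 24.5.
Season total = 779.1 DD.
Complete generations = ⌊779.1 / 213⌋ = 3.

3 generations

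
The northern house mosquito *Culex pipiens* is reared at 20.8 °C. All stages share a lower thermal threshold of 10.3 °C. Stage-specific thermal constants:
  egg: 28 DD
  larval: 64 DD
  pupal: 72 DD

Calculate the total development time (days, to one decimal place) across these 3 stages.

15.6 days

Daily accumulation at 20.8 °C = 20.8 − 10.3 = 10.5 DD/day.
Total K = 28 + 64 + 72 = 164 DD.
Total duration = 164 / 10.5 = 15.619 ≈ 15.6 days.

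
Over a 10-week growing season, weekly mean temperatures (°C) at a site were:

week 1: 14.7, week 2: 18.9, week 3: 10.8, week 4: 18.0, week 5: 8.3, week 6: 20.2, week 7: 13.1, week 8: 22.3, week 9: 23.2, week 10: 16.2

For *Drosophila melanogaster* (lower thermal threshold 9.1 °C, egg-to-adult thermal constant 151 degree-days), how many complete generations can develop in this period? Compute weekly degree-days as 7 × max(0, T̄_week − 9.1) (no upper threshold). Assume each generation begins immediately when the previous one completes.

3 generations

Weekly DD (7 × max(0, T̄ − 9.1)): 39.2, 68.6, 11.9, 62.3, 0.0, 77.7, 28.0, 92.4, 98.7, 49.7.
Season total = 528.5 DD.
Complete generations = ⌊528.5 / 151⌋ = 3.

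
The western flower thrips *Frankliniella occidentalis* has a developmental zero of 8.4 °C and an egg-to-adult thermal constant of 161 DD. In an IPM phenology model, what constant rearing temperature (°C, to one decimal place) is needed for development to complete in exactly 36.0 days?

Required daily accumulation = 161 / 36.0 = 4.472 DD/day.
T = T_base + 4.472 = 8.4 + 4.472 = 12.872 ≈ 12.9 °C.

12.9 °C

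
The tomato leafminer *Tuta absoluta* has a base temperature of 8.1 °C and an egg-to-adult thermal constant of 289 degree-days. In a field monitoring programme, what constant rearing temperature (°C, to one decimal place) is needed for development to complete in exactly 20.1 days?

Required daily accumulation = 289 / 20.1 = 14.378 DD/day.
T = T_base + 14.378 = 8.1 + 14.378 = 22.478 ≈ 22.5 °C.

22.5 °C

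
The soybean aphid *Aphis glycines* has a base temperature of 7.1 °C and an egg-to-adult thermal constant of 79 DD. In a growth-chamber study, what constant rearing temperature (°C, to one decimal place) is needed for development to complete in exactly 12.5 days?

13.4 °C

Required daily accumulation = 79 / 12.5 = 6.320 DD/day.
T = T_base + 6.320 = 7.1 + 6.320 = 13.420 ≈ 13.4 °C.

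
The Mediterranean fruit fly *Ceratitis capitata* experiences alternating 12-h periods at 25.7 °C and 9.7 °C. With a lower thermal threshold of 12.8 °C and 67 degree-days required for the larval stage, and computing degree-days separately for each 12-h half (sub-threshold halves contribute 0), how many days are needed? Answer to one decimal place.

10.4 days

Day half: max(0, 25.7 − 12.8) × 0.5 = 12.9 × 0.5 = 6.45 DD.
Night half: max(0, 9.7 − 12.8) × 0.5 = 0.0 × 0.5 = 0.00 DD.
Per 24 h: 6.45 DD/day.
Duration = 67 / 6.45 = 10.388 ≈ 10.4 days.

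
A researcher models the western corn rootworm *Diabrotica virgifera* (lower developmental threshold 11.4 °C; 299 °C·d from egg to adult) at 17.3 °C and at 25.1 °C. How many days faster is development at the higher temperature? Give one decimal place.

28.9 days

At 17.3 °C: 299 / (17.3 − 11.4) = 299 / 5.9 = 50.678 d.
At 25.1 °C: 299 / (25.1 − 11.4) = 299 / 13.7 = 21.825 d.
Difference = |50.678 − 21.825| = 28.853 ≈ 28.9 days.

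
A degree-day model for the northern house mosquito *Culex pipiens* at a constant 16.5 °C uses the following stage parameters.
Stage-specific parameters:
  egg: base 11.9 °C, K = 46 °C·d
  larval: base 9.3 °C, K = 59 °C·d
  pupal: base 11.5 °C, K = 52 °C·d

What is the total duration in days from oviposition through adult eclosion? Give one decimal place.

28.6 days

egg: 46 / (16.5 − 11.9) = 46 / 4.6 = 10.000 d.
larval: 59 / (16.5 − 9.3) = 59 / 7.2 = 8.194 d.
pupal: 52 / (16.5 − 11.5) = 52 / 5.0 = 10.400 d.
Sum = 28.594 ≈ 28.6 days.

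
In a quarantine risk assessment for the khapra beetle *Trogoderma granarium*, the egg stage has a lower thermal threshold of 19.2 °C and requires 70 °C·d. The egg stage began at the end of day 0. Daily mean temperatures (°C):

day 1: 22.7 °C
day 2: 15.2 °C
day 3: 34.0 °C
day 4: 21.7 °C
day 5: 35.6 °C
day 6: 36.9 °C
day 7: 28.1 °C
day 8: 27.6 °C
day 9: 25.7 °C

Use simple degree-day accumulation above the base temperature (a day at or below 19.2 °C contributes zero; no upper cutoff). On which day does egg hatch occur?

day 8

Daily DD above 19.2 °C: 3.5, 0.0, 14.8, 2.5, 16.4, 17.7, 8.9, 8.4, 6.5.
Cumulative: 3.5, 3.5, 18.3, 20.8, 37.2, 54.9, 63.8, 72.2, 78.7.
The total first reaches 70 DD on day 8.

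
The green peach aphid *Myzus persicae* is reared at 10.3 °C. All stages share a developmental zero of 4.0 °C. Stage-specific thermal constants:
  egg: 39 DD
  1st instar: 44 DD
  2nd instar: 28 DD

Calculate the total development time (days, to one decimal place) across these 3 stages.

17.6 days

Daily accumulation at 10.3 °C = 10.3 − 4.0 = 6.3 DD/day.
Total K = 39 + 44 + 28 = 111 DD.
Total duration = 111 / 6.3 = 17.619 ≈ 17.6 days.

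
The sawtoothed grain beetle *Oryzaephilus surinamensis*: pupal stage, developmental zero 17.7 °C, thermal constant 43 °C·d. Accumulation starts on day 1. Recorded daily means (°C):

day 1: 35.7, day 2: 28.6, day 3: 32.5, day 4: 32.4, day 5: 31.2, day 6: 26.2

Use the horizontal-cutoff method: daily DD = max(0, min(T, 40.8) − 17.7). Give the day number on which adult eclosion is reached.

day 3

Daily DD above 17.7 °C (capped at 23.1): 18.0, 10.9, 14.8, 14.7, 13.5, 8.5.
Cumulative: 18.0, 28.9, 43.7, 58.4, 71.9, 80.4.
The total first reaches 43 DD on day 3.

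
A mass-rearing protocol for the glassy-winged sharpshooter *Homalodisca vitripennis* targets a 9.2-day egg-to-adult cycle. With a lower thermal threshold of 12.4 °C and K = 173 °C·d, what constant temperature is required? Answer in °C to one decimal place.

31.2 °C

Required daily accumulation = 173 / 9.2 = 18.804 DD/day.
T = T_base + 18.804 = 12.4 + 18.804 = 31.204 ≈ 31.2 °C.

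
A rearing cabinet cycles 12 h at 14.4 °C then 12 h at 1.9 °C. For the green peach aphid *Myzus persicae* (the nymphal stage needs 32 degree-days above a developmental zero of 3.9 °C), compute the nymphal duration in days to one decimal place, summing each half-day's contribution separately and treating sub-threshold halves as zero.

6.1 days

Day half: max(0, 14.4 − 3.9) × 0.5 = 10.5 × 0.5 = 5.25 DD.
Night half: max(0, 1.9 − 3.9) × 0.5 = 0.0 × 0.5 = 0.00 DD.
Per 24 h: 5.25 DD/day.
Duration = 32 / 5.25 = 6.095 ≈ 6.1 days.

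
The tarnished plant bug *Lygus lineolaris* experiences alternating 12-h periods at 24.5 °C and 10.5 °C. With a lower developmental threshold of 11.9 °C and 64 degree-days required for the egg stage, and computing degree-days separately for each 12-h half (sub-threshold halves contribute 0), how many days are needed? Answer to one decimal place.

Day half: max(0, 24.5 − 11.9) × 0.5 = 12.6 × 0.5 = 6.30 DD.
Night half: max(0, 10.5 − 11.9) × 0.5 = 0.0 × 0.5 = 0.00 DD.
Per 24 h: 6.30 DD/day.
Duration = 64 / 6.30 = 10.159 ≈ 10.2 days.

10.2 days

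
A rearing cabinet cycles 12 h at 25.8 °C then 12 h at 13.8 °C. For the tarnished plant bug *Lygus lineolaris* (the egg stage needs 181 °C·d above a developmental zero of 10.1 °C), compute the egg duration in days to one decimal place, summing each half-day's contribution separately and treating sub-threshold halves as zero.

18.7 days

Day half: max(0, 25.8 − 10.1) × 0.5 = 15.7 × 0.5 = 7.85 DD.
Night half: max(0, 13.8 − 10.1) × 0.5 = 3.7 × 0.5 = 1.85 DD.
Per 24 h: 9.70 DD/day.
Duration = 181 / 9.70 = 18.660 ≈ 18.7 days.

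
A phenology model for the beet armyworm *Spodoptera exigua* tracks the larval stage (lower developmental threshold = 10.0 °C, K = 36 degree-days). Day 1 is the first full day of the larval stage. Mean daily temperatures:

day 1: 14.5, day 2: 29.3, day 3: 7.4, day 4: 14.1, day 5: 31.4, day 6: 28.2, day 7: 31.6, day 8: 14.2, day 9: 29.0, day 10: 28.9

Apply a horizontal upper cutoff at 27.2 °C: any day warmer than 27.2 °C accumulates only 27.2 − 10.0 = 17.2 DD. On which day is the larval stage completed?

Daily DD above 10.0 °C (capped at 17.2): 4.5, 17.2, 0.0, 4.1, 17.2, 17.2, 17.2, 4.2, 17.2, 17.2.
Cumulative: 4.5, 21.7, 21.7, 25.8, 43.0, 60.2, 77.4, 81.6, 98.8, 116.0.
The total first reaches 36 DD on day 5.

day 5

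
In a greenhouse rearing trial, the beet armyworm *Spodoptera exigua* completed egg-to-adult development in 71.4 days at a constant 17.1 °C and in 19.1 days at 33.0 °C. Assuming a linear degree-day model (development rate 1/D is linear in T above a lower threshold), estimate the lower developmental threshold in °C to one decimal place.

Linear rate model ⇒ the product D·(T − T_b) is constant across temperatures.
71.4·(17.1 − T_b) = 19.1·(33.0 − T_b)
T_b = (71.4·17.1 − 19.1·33.0) / (71.4 − 19.1) = 590.64 / 52.3 = 11.293 °C ≈ 11.3 °C.

11.3 °C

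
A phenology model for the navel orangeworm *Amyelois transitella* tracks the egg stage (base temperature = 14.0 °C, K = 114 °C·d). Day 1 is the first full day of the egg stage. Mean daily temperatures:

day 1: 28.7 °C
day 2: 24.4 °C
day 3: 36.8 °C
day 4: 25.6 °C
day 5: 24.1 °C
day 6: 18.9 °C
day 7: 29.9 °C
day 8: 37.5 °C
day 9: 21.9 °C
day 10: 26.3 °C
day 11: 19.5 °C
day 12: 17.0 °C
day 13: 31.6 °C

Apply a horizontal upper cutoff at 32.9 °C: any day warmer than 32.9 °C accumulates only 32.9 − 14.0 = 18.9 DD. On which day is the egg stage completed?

Daily DD above 14.0 °C (capped at 18.9): 14.7, 10.4, 18.9, 11.6, 10.1, 4.9, 15.9, 18.9, 7.9, 12.3, 5.5, 3.0, 17.6.
Cumulative: 14.7, 25.1, 44.0, 55.6, 65.7, 70.6, 86.5, 105.4, 113.3, 125.6, 131.1, 134.1, 151.7.
The total first reaches 114 DD on day 10.

day 10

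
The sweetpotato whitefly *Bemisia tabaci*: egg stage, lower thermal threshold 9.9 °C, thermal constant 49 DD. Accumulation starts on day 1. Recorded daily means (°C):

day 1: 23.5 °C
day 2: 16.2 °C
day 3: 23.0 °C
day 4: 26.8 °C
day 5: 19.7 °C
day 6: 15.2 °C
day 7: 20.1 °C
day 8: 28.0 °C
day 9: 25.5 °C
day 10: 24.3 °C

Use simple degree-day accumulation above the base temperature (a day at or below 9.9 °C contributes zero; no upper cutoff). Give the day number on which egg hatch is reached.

Daily DD above 9.9 °C: 13.6, 6.3, 13.1, 16.9, 9.8, 5.3, 10.2, 18.1, 15.6, 14.4.
Cumulative: 13.6, 19.9, 33.0, 49.9, 59.7, 65.0, 75.2, 93.3, 108.9, 123.3.
The total first reaches 49 DD on day 4.

day 4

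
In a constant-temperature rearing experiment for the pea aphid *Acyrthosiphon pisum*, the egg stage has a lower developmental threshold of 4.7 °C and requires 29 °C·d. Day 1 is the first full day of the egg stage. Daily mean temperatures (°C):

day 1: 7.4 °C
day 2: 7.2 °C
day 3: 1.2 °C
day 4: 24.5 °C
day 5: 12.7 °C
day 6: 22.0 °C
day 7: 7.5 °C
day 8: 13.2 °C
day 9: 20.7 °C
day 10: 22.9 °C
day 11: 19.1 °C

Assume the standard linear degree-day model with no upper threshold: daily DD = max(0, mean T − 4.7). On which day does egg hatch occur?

Daily DD above 4.7 °C: 2.7, 2.5, 0.0, 19.8, 8.0, 17.3, 2.8, 8.5, 16.0, 18.2, 14.4.
Cumulative: 2.7, 5.2, 5.2, 25.0, 33.0, 50.3, 53.1, 61.6, 77.6, 95.8, 110.2.
The total first reaches 29 DD on day 5.

day 5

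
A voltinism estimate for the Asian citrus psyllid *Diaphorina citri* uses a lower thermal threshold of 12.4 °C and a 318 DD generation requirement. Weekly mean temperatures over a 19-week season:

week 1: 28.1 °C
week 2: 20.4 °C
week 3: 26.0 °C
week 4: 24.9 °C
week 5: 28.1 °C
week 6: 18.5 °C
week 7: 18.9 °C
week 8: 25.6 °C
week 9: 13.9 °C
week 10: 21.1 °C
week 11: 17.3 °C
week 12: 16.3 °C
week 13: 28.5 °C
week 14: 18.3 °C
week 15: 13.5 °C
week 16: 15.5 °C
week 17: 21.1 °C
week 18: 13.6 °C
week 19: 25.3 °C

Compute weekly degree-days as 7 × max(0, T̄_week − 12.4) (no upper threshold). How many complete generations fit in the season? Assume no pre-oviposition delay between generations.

3 generations

Weekly DD (7 × max(0, T̄ − 12.4)): 109.9, 56.0, 95.2, 87.5, 109.9, 42.7, 45.5, 92.4, 10.5, 60.9, 34.3, 27.3, 112.7, 41.3, 7.7, 21.7, 60.9, 8.4, 90.3.
Season total = 1115.1 DD.
Complete generations = ⌊1115.1 / 318⌋ = 3.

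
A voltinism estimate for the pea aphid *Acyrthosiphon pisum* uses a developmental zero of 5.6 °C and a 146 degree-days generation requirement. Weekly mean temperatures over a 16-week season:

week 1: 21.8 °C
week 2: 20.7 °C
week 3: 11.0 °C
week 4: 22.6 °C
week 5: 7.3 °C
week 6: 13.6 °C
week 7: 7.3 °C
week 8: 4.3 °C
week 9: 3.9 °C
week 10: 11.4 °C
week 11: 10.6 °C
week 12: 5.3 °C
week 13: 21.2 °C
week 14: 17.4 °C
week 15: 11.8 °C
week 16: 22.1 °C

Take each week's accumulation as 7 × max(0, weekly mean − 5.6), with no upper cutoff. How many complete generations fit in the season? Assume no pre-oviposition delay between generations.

Weekly DD (7 × max(0, T̄ − 5.6)): 113.4, 105.7, 37.8, 119.0, 11.9, 56.0, 11.9, 0.0, 0.0, 40.6, 35.0, 0.0, 109.2, 82.6, 43.4, 115.5.
Season total = 882.0 DD.
Complete generations = ⌊882.0 / 146⌋ = 6.

6 generations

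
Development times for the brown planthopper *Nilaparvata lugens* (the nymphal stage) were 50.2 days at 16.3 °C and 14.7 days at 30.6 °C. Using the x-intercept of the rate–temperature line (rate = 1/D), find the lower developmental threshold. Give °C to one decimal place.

10.4 °C

Equal thermal constants: D₁(T₁ − T_b) = D₂(T₂ − T_b).
50.2·(16.3 − T_b) = 14.7·(30.6 − T_b)
T_b = (50.2·16.3 − 14.7·30.6) / (50.2 − 14.7) = 368.44 / 35.5 = 10.379 °C ≈ 10.4 °C.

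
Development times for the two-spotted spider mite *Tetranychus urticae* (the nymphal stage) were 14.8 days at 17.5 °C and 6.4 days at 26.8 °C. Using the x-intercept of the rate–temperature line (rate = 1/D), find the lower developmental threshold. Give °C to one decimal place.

10.4 °C

Linear rate model ⇒ the product D·(T − T_b) is constant across temperatures.
14.8·(17.5 − T_b) = 6.4·(26.8 − T_b)
T_b = (14.8·17.5 − 6.4·26.8) / (14.8 − 6.4) = 87.48 / 8.4 = 10.414 °C ≈ 10.4 °C.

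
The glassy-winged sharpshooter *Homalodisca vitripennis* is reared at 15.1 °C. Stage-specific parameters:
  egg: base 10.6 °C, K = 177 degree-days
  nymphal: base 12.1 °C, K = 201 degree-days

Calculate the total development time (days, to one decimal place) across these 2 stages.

106.3 days

egg: 177 / (15.1 − 10.6) = 177 / 4.5 = 39.333 d.
nymphal: 201 / (15.1 − 12.1) = 201 / 3.0 = 67.000 d.
Sum = 106.333 ≈ 106.3 days.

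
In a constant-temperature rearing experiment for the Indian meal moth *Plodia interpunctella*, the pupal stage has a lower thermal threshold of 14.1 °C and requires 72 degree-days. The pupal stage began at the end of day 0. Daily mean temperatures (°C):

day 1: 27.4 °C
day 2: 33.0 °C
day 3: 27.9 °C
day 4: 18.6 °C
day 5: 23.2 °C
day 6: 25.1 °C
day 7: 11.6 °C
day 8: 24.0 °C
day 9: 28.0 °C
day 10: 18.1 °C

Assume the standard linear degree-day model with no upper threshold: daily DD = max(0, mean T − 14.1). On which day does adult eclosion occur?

Daily DD above 14.1 °C: 13.3, 18.9, 13.8, 4.5, 9.1, 11.0, 0.0, 9.9, 13.9, 4.0.
Cumulative: 13.3, 32.2, 46.0, 50.5, 59.6, 70.6, 70.6, 80.5, 94.4, 98.4.
The total first reaches 72 DD on day 8.

day 8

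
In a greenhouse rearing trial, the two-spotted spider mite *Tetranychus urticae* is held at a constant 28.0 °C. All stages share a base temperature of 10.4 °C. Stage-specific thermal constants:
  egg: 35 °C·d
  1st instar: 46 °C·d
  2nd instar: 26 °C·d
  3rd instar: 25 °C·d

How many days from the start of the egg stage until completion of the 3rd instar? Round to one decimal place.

7.5 days

Daily accumulation at 28.0 °C = 28.0 − 10.4 = 17.6 DD/day.
Total K = 35 + 46 + 26 + 25 = 132 DD.
Total duration = 132 / 17.6 = 7.500 ≈ 7.5 days.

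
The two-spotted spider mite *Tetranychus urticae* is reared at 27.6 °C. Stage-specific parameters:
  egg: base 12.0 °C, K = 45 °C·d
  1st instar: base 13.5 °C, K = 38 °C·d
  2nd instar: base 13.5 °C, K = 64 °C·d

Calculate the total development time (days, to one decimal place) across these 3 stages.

egg: 45 / (27.6 − 12.0) = 45 / 15.6 = 2.885 d.
1st instar: 38 / (27.6 − 13.5) = 38 / 14.1 = 2.695 d.
2nd instar: 64 / (27.6 − 13.5) = 64 / 14.1 = 4.539 d.
Sum = 10.119 ≈ 10.1 days.

10.1 days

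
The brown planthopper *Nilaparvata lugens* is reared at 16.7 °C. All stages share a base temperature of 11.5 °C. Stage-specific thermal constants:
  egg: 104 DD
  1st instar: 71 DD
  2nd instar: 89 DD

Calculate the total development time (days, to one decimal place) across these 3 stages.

Daily accumulation at 16.7 °C = 16.7 − 11.5 = 5.2 DD/day.
Total K = 104 + 71 + 89 = 264 DD.
Total duration = 264 / 5.2 = 50.769 ≈ 50.8 days.

50.8 days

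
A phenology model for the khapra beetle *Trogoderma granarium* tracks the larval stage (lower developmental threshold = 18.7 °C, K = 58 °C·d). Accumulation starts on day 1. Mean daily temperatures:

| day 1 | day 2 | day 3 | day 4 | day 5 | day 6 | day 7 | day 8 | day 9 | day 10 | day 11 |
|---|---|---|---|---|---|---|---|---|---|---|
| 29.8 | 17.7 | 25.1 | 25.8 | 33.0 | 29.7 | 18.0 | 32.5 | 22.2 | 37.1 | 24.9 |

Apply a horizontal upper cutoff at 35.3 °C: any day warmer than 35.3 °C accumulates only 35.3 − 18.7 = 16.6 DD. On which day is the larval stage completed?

day 8

Daily DD above 18.7 °C (capped at 16.6): 11.1, 0.0, 6.4, 7.1, 14.3, 11.0, 0.0, 13.8, 3.5, 16.6, 6.2.
Cumulative: 11.1, 11.1, 17.5, 24.6, 38.9, 49.9, 49.9, 63.7, 67.2, 83.8, 90.0.
The total first reaches 58 DD on day 8.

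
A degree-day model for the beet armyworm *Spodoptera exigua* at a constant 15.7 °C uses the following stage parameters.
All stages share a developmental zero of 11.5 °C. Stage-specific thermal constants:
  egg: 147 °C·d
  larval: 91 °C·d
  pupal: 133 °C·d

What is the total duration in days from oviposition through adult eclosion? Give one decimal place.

88.3 days

Daily accumulation at 15.7 °C = 15.7 − 11.5 = 4.2 DD/day.
Total K = 147 + 91 + 133 = 371 DD.
Total duration = 371 / 4.2 = 88.333 ≈ 88.3 days.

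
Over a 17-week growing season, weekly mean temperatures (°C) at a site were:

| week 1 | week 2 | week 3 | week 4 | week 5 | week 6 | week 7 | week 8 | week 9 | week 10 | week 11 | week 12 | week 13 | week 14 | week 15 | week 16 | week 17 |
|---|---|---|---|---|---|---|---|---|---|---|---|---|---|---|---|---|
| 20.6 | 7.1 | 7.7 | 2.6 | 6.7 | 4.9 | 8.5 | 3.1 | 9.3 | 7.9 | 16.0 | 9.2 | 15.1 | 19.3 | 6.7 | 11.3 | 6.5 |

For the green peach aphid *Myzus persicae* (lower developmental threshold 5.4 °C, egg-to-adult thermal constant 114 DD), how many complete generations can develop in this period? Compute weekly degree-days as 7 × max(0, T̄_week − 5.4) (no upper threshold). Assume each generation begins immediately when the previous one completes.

Weekly DD (7 × max(0, T̄ − 5.4)): 106.4, 11.9, 16.1, 0.0, 9.1, 0.0, 21.7, 0.0, 27.3, 17.5, 74.2, 26.6, 67.9, 97.3, 9.1, 41.3, 7.7.
Season total = 534.1 DD.
Complete generations = ⌊534.1 / 114⌋ = 4.

4 generations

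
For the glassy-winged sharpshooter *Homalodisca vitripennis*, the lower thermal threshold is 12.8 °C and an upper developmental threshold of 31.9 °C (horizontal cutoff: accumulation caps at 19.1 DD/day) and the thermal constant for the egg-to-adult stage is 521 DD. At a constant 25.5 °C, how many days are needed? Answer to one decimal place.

41.0 days

Daily accumulation = 25.5 − 12.8 = 12.7 DD/day.
Duration = 521 / 12.7 = 41.024 ≈ 41.0 days.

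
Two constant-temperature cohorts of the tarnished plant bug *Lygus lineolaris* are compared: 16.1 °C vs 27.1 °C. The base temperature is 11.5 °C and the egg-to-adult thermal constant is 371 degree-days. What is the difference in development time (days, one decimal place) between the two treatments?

At 16.1 °C: 371 / (16.1 − 11.5) = 371 / 4.6 = 80.652 d.
At 27.1 °C: 371 / (27.1 − 11.5) = 371 / 15.6 = 23.782 d.
Difference = |80.652 − 23.782| = 56.870 ≈ 56.9 days.

56.9 days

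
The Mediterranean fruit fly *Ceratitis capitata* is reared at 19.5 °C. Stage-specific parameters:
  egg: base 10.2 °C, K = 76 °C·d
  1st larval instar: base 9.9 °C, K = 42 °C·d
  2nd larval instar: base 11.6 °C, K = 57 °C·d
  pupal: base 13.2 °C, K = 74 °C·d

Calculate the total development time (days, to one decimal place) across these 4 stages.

egg: 76 / (19.5 − 10.2) = 76 / 9.3 = 8.172 d.
1st larval instar: 42 / (19.5 − 9.9) = 42 / 9.6 = 4.375 d.
2nd larval instar: 57 / (19.5 − 11.6) = 57 / 7.9 = 7.215 d.
pupal: 74 / (19.5 − 13.2) = 74 / 6.3 = 11.746 d.
Sum = 31.508 ≈ 31.5 days.

31.5 days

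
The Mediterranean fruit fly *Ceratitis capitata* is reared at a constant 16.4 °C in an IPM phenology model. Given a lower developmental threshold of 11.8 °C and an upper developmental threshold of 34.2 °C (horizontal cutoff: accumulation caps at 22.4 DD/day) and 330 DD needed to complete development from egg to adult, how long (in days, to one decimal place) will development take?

71.7 days

Daily accumulation = 16.4 − 11.8 = 4.6 DD/day.
Duration = 330 / 4.6 = 71.739 ≈ 71.7 days.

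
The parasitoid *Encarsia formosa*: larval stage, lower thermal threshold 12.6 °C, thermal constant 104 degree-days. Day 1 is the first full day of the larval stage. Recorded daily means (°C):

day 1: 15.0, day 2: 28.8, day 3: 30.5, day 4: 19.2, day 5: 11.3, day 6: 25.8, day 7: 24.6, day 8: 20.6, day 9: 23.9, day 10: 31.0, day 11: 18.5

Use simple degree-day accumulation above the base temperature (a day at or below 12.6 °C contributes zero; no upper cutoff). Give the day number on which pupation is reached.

Daily DD above 12.6 °C: 2.4, 16.2, 17.9, 6.6, 0.0, 13.2, 12.0, 8.0, 11.3, 18.4, 5.9.
Cumulative: 2.4, 18.6, 36.5, 43.1, 43.1, 56.3, 68.3, 76.3, 87.6, 106.0, 111.9.
The total first reaches 104 DD on day 10.

day 10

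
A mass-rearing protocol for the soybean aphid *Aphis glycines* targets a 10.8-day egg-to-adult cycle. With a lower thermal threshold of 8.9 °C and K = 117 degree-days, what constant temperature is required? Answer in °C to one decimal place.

Required daily accumulation = 117 / 10.8 = 10.833 DD/day.
T = T_base + 10.833 = 8.9 + 10.833 = 19.733 ≈ 19.7 °C.

19.7 °C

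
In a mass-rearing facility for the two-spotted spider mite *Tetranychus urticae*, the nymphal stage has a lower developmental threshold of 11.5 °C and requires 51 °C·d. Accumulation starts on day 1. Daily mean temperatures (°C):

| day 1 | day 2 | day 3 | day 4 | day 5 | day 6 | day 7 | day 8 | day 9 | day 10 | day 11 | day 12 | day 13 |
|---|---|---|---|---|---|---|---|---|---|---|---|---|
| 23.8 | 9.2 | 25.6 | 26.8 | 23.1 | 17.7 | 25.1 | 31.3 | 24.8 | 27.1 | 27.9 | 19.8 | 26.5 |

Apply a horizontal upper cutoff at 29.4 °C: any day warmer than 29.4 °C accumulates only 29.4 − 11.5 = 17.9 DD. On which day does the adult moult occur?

Daily DD above 11.5 °C (capped at 17.9): 12.3, 0.0, 14.1, 15.3, 11.6, 6.2, 13.6, 17.9, 13.3, 15.6, 16.4, 8.3, 15.0.
Cumulative: 12.3, 12.3, 26.4, 41.7, 53.3, 59.5, 73.1, 91.0, 104.3, 119.9, 136.3, 144.6, 159.6.
The total first reaches 51 DD on day 5.

day 5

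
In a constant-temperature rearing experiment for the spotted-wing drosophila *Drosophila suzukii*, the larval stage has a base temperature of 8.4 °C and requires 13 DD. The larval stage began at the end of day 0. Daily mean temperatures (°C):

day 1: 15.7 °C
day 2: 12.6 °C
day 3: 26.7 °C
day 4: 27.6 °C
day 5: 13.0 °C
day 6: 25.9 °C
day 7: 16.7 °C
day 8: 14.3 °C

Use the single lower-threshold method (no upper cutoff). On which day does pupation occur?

day 3

Daily DD above 8.4 °C: 7.3, 4.2, 18.3, 19.2, 4.6, 17.5, 8.3, 5.9.
Cumulative: 7.3, 11.5, 29.8, 49.0, 53.6, 71.1, 79.4, 85.3.
The total first reaches 13 DD on day 3.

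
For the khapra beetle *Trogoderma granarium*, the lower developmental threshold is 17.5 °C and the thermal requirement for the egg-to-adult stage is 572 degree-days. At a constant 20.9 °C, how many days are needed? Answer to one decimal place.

168.2 days

Daily accumulation = 20.9 − 17.5 = 3.4 DD/day.
Duration = 572 / 3.4 = 168.235 ≈ 168.2 days.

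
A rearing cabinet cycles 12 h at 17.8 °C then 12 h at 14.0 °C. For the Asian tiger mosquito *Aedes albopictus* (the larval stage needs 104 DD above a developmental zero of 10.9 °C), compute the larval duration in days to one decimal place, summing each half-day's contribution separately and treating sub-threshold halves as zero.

Day half: max(0, 17.8 − 10.9) × 0.5 = 6.9 × 0.5 = 3.45 DD.
Night half: max(0, 14.0 − 10.9) × 0.5 = 3.1 × 0.5 = 1.55 DD.
Per 24 h: 5.00 DD/day.
Duration = 104 / 5.00 = 20.800 ≈ 20.8 days.

20.8 days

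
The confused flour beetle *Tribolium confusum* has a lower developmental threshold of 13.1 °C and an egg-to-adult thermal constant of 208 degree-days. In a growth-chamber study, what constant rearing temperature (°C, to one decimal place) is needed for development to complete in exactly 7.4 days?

Required daily accumulation = 208 / 7.4 = 28.108 DD/day.
T = T_base + 28.108 = 13.1 + 28.108 = 41.208 ≈ 41.2 °C.

41.2 °C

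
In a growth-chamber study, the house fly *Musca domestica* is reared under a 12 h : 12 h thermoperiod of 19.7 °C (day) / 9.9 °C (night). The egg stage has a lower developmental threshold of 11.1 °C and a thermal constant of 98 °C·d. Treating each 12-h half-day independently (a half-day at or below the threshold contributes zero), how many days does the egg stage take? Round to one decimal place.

22.8 days

Day half: max(0, 19.7 − 11.1) × 0.5 = 8.6 × 0.5 = 4.30 DD.
Night half: max(0, 9.9 − 11.1) × 0.5 = 0.0 × 0.5 = 0.00 DD.
Per 24 h: 4.30 DD/day.
Duration = 98 / 4.30 = 22.791 ≈ 22.8 days.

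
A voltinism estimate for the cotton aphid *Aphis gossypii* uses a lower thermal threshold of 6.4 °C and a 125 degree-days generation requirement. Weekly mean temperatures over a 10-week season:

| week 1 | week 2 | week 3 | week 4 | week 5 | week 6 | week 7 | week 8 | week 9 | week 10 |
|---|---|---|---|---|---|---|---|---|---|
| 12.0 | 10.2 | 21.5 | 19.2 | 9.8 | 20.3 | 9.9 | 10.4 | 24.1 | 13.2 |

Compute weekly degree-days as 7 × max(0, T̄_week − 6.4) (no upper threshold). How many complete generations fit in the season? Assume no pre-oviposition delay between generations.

4 generations

Weekly DD (7 × max(0, T̄ − 6.4)): 39.2, 26.6, 105.7, 89.6, 23.8, 97.3, 24.5, 28.0, 123.9, 47.6.
Season total = 606.2 DD.
Complete generations = ⌊606.2 / 125⌋ = 4.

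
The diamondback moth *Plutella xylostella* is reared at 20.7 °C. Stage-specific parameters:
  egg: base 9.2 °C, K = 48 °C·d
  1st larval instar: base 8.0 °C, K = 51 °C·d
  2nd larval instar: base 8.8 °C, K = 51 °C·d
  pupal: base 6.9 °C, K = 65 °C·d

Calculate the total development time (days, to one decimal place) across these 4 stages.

egg: 48 / (20.7 − 9.2) = 48 / 11.5 = 4.174 d.
1st larval instar: 51 / (20.7 − 8.0) = 51 / 12.7 = 4.016 d.
2nd larval instar: 51 / (20.7 − 8.8) = 51 / 11.9 = 4.286 d.
pupal: 65 / (20.7 − 6.9) = 65 / 13.8 = 4.710 d.
Sum = 17.186 ≈ 17.2 days.

17.2 days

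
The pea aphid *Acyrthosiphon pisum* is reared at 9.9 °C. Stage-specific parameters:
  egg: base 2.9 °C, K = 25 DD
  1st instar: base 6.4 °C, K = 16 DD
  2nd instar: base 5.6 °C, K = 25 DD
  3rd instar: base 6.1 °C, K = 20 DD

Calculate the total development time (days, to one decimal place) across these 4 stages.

egg: 25 / (9.9 − 2.9) = 25 / 7.0 = 3.571 d.
1st instar: 16 / (9.9 − 6.4) = 16 / 3.5 = 4.571 d.
2nd instar: 25 / (9.9 − 5.6) = 25 / 4.3 = 5.814 d.
3rd instar: 20 / (9.9 − 6.1) = 20 / 3.8 = 5.263 d.
Sum = 19.220 ≈ 19.2 days.

19.2 days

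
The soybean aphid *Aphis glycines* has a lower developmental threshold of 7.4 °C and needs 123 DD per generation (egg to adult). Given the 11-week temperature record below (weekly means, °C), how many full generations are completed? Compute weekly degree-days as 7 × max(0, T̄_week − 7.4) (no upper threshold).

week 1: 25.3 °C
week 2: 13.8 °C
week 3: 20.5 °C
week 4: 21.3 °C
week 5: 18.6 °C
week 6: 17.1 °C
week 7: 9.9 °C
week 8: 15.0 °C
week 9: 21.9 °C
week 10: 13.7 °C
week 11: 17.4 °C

Weekly DD (7 × max(0, T̄ − 7.4)): 125.3, 44.8, 91.7, 97.3, 78.4, 67.9, 17.5, 53.2, 101.5, 44.1, 70.0.
Season total = 791.7 DD.
Complete generations = ⌊791.7 / 123⌋ = 6.

6 generations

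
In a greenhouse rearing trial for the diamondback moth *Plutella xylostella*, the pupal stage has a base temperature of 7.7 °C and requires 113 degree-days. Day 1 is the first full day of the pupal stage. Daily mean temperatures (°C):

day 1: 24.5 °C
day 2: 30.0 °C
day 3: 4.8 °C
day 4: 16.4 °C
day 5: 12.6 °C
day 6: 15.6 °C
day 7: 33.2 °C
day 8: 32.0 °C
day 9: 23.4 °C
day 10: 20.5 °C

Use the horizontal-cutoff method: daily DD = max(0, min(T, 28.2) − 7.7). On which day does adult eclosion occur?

day 9

Daily DD above 7.7 °C (capped at 20.5): 16.8, 20.5, 0.0, 8.7, 4.9, 7.9, 20.5, 20.5, 15.7, 12.8.
Cumulative: 16.8, 37.3, 37.3, 46.0, 50.9, 58.8, 79.3, 99.8, 115.5, 128.3.
The total first reaches 113 DD on day 9.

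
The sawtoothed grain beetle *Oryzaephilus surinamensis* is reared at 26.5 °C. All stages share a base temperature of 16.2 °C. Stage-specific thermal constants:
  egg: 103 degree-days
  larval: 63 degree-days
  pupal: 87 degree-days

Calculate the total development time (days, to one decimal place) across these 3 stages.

Daily accumulation at 26.5 °C = 26.5 − 16.2 = 10.3 DD/day.
Total K = 103 + 63 + 87 = 253 DD.
Total duration = 253 / 10.3 = 24.563 ≈ 24.6 days.

24.6 days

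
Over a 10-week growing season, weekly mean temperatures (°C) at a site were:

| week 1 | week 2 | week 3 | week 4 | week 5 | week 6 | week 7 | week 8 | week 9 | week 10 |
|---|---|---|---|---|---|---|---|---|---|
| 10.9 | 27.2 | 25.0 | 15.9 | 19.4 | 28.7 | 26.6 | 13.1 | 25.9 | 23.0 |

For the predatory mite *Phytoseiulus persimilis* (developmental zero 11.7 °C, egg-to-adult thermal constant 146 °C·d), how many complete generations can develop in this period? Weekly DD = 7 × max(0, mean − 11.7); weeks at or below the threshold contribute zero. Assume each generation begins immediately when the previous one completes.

Weekly DD (7 × max(0, T̄ − 11.7)): 0.0, 108.5, 93.1, 29.4, 53.9, 119.0, 104.3, 9.8, 99.4, 79.1.
Season total = 696.5 DD.
Complete generations = ⌊696.5 / 146⌋ = 4.

4 generations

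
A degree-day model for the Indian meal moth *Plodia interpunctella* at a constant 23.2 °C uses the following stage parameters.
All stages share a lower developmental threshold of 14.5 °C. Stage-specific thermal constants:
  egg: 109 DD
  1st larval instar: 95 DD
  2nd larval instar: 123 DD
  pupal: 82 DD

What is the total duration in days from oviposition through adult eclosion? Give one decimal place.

Daily accumulation at 23.2 °C = 23.2 − 14.5 = 8.7 DD/day.
Total K = 109 + 95 + 123 + 82 = 409 DD.
Total duration = 409 / 8.7 = 47.011 ≈ 47.0 days.

47.0 days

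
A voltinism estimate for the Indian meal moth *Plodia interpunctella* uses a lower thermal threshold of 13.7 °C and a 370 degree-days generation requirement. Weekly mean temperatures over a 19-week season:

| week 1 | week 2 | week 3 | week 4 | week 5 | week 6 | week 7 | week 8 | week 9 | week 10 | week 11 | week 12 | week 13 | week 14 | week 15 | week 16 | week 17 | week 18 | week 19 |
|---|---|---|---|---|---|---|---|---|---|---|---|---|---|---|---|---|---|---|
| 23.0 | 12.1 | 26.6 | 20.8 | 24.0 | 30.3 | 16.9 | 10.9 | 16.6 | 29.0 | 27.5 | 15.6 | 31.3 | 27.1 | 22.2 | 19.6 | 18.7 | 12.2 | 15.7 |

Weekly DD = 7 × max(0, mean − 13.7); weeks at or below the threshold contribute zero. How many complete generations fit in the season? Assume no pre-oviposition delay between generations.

Weekly DD (7 × max(0, T̄ − 13.7)): 65.1, 0.0, 90.3, 49.7, 72.1, 116.2, 22.4, 0.0, 20.3, 107.1, 96.6, 13.3, 123.2, 93.8, 59.5, 41.3, 35.0, 0.0, 14.0.
Season total = 1019.9 DD.
Complete generations = ⌊1019.9 / 370⌋ = 2.

2 generations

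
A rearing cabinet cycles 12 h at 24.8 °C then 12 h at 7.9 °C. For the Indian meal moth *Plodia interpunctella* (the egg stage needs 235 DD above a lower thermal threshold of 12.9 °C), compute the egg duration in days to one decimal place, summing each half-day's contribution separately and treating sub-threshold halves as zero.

Day half: max(0, 24.8 − 12.9) × 0.5 = 11.9 × 0.5 = 5.95 DD.
Night half: max(0, 7.9 − 12.9) × 0.5 = 0.0 × 0.5 = 0.00 DD.
Per 24 h: 5.95 DD/day.
Duration = 235 / 5.95 = 39.496 ≈ 39.5 days.

39.5 days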